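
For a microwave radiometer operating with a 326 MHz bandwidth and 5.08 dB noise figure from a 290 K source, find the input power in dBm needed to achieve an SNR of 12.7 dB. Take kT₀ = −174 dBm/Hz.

−71.1 dBm

Sensitivity = −174 + 10 log₁₀(B) + NF + SNR_min
= −174 + 85.13 + 5.08 + 12.7
= −71.09 dBm → −71.1 dBm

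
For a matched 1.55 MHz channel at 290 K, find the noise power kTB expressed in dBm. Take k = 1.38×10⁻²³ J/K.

P_n = kTB = 1.38×10⁻²³ × 290 × 1.55×10⁶ = 6.20×10⁻¹⁵ W
In dBm: 10 log₁₀(6.20×10⁻¹⁵ / 10⁻³) = −112.1 dBm

−112.1 dBm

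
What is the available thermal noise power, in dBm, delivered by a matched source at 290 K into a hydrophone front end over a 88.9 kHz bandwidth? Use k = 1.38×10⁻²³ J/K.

−124.5 dBm

P_n = kTB = 1.38×10⁻²³ × 290 × 8.89×10⁴ = 3.56×10⁻¹⁶ W
In dBm: 10 log₁₀(3.56×10⁻¹⁶ / 10⁻³) = −124.5 dBm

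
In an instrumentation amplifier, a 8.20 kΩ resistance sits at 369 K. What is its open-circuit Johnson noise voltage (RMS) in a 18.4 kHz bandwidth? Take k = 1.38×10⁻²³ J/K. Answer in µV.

1.75 µV

V_n = √(4kTRB)
4kTRB = 4 × 1.38×10⁻²³ × 369 × 8.20×10³ × 1.84×10⁴ = 3.07×10⁻¹² V²
V_n = √(3.07×10⁻¹²) = 1.75×10⁻⁶ V = 1.75 µV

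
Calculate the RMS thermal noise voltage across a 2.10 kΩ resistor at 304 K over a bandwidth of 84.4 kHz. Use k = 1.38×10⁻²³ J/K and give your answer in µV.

V_n = √(4kTRB)
4kTRB = 4 × 1.38×10⁻²³ × 304 × 2.10×10³ × 8.44×10⁴ = 2.97×10⁻¹² V²
V_n = √(2.97×10⁻¹²) = 1.72×10⁻⁶ V = 1.72 µV

1.72 µV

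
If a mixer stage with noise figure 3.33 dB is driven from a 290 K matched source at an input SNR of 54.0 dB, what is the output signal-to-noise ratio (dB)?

By definition F = SNR_in/SNR_out, so in dB: SNR_out = SNR_in − NF
SNR_out = 54.0 − 3.33 = 50.67 dB

50.67 dB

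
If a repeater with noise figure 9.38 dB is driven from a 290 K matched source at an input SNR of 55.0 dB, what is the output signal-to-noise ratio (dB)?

By definition F = SNR_in/SNR_out, so in dB: SNR_out = SNR_in − NF
SNR_out = 55.0 − 9.38 = 45.62 dB

45.62 dB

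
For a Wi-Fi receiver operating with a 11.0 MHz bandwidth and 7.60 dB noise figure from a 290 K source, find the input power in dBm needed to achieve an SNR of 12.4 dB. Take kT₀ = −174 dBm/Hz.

Sensitivity = −174 + 10 log₁₀(B) + NF + SNR_min
= −174 + 70.41 + 7.60 + 12.4
= −83.59 dBm → −83.6 dBm

−83.6 dBm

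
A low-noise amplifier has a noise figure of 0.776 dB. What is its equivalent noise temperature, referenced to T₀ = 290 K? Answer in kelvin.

56.7 K

F = 10^(0.776/10) = 1.19564
T_e = (F − 1)·T₀ = (1.19564 − 1) × 290 = 56.7 K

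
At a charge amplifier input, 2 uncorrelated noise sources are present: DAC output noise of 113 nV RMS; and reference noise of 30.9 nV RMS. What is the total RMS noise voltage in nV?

117 nV

Uncorrelated sources add in power (mean-square): V_tot = √(ΣV_i²)
V_tot = √[(1.13×10⁻⁷)² + (3.09×10⁻⁸)²] = 1.17×10⁻⁷ V = 117 nV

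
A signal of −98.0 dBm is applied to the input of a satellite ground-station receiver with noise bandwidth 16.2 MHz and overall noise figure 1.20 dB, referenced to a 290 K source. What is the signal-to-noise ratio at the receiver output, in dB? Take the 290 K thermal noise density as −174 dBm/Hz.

Noise floor: N = −174 + 10 log₁₀(B) + NF
10 log₁₀(1.62×10⁷) = 72.1 dB
N = −174 + 72.1 + 1.20 = −100.70 dBm
SNR = P_sig − N = −98.0 − (−100.70) = 2.70 dB → 2.7 dB

2.7 dB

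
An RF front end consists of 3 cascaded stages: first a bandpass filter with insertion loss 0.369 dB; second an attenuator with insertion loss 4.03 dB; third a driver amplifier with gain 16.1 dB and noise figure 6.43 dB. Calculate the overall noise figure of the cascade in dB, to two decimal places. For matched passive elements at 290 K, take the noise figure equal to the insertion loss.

Convert to linear (a loss of L dB is a gain of −L dB): F_i = 10^(NF_i/10), G_i = 10^(G_i,dB/10)
  Stage 1: F_1 = 10^(0.369/10) = 1.089, G_1 = 10^(−0.369/10) = 0.9185
  Stage 2: F_2 = 10^(4.03/10) = 2.529, G_2 = 10^(−4.03/10) = 0.3954
  Stage 3: F_3 = 10^(6.43/10) = 4.395, G_3 = 10^(16.1/10) = 40.74
Friis cascade:
  F = 1.089 + (2.529 − 1)/0.9185 + (4.395 − 1)/0.3632 = 12.10
NF = 10 log₁₀(12.10) = 10.83 dB

10.83 dB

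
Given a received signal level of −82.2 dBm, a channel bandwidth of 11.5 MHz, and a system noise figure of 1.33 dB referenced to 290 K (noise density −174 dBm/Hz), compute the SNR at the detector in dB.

Noise floor: N = −174 + 10 log₁₀(B) + NF
10 log₁₀(1.15×10⁷) = 70.61 dB
N = −174 + 70.61 + 1.33 = −102.06 dBm
SNR = P_sig − N = −82.2 − (−102.06) = 19.86 dB → 19.9 dB

19.9 dB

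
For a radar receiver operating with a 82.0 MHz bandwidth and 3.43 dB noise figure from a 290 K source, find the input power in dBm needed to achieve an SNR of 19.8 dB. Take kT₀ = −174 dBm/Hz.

−71.6 dBm

Sensitivity = −174 + 10 log₁₀(B) + NF + SNR_min
= −174 + 79.14 + 3.43 + 19.8
= −71.63 dBm → −71.6 dBm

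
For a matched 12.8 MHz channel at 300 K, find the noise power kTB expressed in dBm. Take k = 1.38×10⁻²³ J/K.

−102.8 dBm

P_n = kTB = 1.38×10⁻²³ × 300 × 1.28×10⁷ = 5.30×10⁻¹⁴ W
In dBm: 10 log₁₀(5.30×10⁻¹⁴ / 10⁻³) = −102.8 dBm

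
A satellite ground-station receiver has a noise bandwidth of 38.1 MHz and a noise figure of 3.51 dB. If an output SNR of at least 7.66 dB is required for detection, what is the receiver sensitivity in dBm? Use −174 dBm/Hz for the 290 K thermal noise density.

−87.0 dBm

Sensitivity = −174 + 10 log₁₀(B) + NF + SNR_min
= −174 + 75.81 + 3.51 + 7.66
= −87.02 dBm → −87.0 dBm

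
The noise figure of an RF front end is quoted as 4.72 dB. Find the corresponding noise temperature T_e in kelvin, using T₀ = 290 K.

570 K

F = 10^(4.72/10) = 2.96483
T_e = (F − 1)·T₀ = (2.96483 − 1) × 290 = 570 K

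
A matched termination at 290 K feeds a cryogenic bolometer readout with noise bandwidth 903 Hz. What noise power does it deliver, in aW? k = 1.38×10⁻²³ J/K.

3.61 aW

P_n = kTB = 1.38×10⁻²³ × 290 × 9.03×10² = 3.61×10⁻¹⁸ W = 3.61 aW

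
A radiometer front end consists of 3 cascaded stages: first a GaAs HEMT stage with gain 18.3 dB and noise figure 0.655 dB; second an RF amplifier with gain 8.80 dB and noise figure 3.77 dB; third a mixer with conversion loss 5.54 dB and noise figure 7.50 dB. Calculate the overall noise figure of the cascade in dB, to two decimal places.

0.76 dB

Convert to linear (a loss of L dB is a gain of −L dB): F_i = 10^(NF_i/10), G_i = 10^(G_i,dB/10)
  Stage 1: F_1 = 10^(0.655/10) = 1.163, G_1 = 10^(18.3/10) = 67.61
  Stage 2: F_2 = 10^(3.77/10) = 2.382, G_2 = 10^(8.80/10) = 7.586
  Stage 3: F_3 = 10^(7.50/10) = 5.623, G_3 = 10^(−5.54/10) = 0.2793
Friis cascade:
  F = 1.163 + (2.382 − 1)/67.61 + (5.623 − 1)/512.9 = 1.192
NF = 10 log₁₀(1.192) = 0.76 dB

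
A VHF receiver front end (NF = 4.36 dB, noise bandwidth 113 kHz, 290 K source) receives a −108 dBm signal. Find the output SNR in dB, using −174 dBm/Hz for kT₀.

Noise floor: N = −174 + 10 log₁₀(B) + NF
10 log₁₀(1.13×10⁵) = 50.53 dB
N = −174 + 50.53 + 4.36 = −119.11 dBm
SNR = P_sig − N = −108 − (−119.11) = 11.11 dB → 11.1 dB

11.1 dB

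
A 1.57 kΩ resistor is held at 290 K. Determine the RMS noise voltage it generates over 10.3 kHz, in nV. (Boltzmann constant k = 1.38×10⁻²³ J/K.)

V_n = √(4kTRB)
4kTRB = 4 × 1.38×10⁻²³ × 290 × 1.57×10³ × 1.03×10⁴ = 2.59×10⁻¹³ V²
V_n = √(2.59×10⁻¹³) = 5.09×10⁻⁷ V = 509 nV

509 nV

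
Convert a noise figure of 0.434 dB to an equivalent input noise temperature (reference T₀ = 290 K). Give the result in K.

30.5 K

F = 10^(0.434/10) = 1.1051
T_e = (F − 1)·T₀ = (1.1051 − 1) × 290 = 30.5 K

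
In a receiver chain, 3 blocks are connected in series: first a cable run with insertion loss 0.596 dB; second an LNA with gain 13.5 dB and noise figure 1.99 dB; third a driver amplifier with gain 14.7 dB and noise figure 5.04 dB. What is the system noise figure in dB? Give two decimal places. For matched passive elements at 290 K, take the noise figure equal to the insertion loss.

2.85 dB

Convert to linear (a loss of L dB is a gain of −L dB): F_i = 10^(NF_i/10), G_i = 10^(G_i,dB/10)
  Stage 1: F_1 = 10^(0.596/10) = 1.147, G_1 = 10^(−0.596/10) = 0.8718
  Stage 2: F_2 = 10^(1.99/10) = 1.581, G_2 = 10^(13.5/10) = 22.39
  Stage 3: F_3 = 10^(5.04/10) = 3.192, G_3 = 10^(14.7/10) = 29.51
Friis cascade:
  F = 1.147 + (1.581 − 1)/0.8718 + (3.192 − 1)/19.52 = 1.926
NF = 10 log₁₀(1.926) = 2.85 dB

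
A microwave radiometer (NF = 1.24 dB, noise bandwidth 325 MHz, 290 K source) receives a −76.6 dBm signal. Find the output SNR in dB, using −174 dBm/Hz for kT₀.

Noise floor: N = −174 + 10 log₁₀(B) + NF
10 log₁₀(3.25×10⁸) = 85.12 dB
N = −174 + 85.12 + 1.24 = −87.64 dBm
SNR = P_sig − N = −76.6 − (−87.64) = 11.04 dB → 11.0 dB

11.0 dB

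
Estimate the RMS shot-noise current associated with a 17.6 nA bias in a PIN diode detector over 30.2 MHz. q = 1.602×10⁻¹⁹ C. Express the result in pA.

I_n = √(2qI·B)
2qI·B = 2 × 1.602×10⁻¹⁹ × 1.76×10⁻⁸ × 3.02×10⁷ = 1.70×10⁻¹⁹ A²
I_n = √(1.70×10⁻¹⁹) = 4.13×10⁻¹⁰ A = 413 pA

413 pA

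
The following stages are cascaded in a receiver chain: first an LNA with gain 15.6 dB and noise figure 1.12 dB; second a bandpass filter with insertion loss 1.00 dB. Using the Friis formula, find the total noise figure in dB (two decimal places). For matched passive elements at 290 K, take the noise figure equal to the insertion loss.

Convert to linear (a loss of L dB is a gain of −L dB): F_i = 10^(NF_i/10), G_i = 10^(G_i,dB/10)
  Stage 1: F_1 = 10^(1.12/10) = 1.294, G_1 = 10^(15.6/10) = 36.31
  Stage 2: F_2 = 10^(1.00/10) = 1.259, G_2 = 10^(−1.00/10) = 0.7943
Friis cascade:
  F = 1.294 + (1.259 − 1)/36.31 = 1.301
NF = 10 log₁₀(1.301) = 1.14 dB

1.14 dB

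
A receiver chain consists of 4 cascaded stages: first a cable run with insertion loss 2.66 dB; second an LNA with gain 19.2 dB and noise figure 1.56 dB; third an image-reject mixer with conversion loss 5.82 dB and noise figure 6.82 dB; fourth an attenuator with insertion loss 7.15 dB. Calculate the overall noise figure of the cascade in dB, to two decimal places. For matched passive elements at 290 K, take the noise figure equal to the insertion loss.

Convert to linear (a loss of L dB is a gain of −L dB): F_i = 10^(NF_i/10), G_i = 10^(G_i,dB/10)
  Stage 1: F_1 = 10^(2.66/10) = 1.845, G_1 = 10^(−2.66/10) = 0.5420
  Stage 2: F_2 = 10^(1.56/10) = 1.432, G_2 = 10^(19.2/10) = 83.18
  Stage 3: F_3 = 10^(6.82/10) = 4.808, G_3 = 10^(−5.82/10) = 0.2618
  Stage 4: F_4 = 10^(7.15/10) = 5.188, G_4 = 10^(−7.15/10) = 0.1928
Friis cascade:
  F = 1.845 + (1.432 − 1)/0.5420 + (4.808 − 1)/45.08 + (5.188 − 1)/11.80 = 3.082
NF = 10 log₁₀(3.082) = 4.89 dB

4.89 dB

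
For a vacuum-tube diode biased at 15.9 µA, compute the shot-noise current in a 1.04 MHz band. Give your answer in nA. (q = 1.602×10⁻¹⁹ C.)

I_n = √(2qI·B)
2qI·B = 2 × 1.602×10⁻¹⁹ × 1.59×10⁻⁵ × 1.04×10⁶ = 5.30×10⁻¹⁸ A²
I_n = √(5.30×10⁻¹⁸) = 2.30×10⁻⁹ A = 2.30 nA

2.30 nA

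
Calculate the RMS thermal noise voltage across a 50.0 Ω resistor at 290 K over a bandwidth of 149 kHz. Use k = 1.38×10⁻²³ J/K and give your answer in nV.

345 nV

V_n = √(4kTRB)
4kTRB = 4 × 1.38×10⁻²³ × 290 × 5.00×10¹ × 1.49×10⁵ = 1.19×10⁻¹³ V²
V_n = √(1.19×10⁻¹³) = 3.45×10⁻⁷ V = 345 nV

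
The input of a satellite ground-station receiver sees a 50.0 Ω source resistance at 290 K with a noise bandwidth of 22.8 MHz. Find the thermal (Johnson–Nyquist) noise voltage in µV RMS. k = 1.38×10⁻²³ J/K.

V_n = √(4kTRB)
4kTRB = 4 × 1.38×10⁻²³ × 290 × 5.00×10¹ × 2.28×10⁷ = 1.82×10⁻¹¹ V²
V_n = √(1.82×10⁻¹¹) = 4.27×10⁻⁶ V = 4.27 µV

4.27 µV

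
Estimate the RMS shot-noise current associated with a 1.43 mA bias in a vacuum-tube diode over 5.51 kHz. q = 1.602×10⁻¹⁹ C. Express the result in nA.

I_n = √(2qI·B)
2qI·B = 2 × 1.602×10⁻¹⁹ × 1.43×10⁻³ × 5.51×10³ = 2.52×10⁻¹⁸ A²
I_n = √(2.52×10⁻¹⁸) = 1.59×10⁻⁹ A = 1.59 nA

1.59 nA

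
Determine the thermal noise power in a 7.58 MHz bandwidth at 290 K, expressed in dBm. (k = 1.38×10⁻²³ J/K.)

P_n = kTB = 1.38×10⁻²³ × 290 × 7.58×10⁶ = 3.03×10⁻¹⁴ W
In dBm: 10 log₁₀(3.03×10⁻¹⁴ / 10⁻³) = −105.2 dBm

−105.2 dBm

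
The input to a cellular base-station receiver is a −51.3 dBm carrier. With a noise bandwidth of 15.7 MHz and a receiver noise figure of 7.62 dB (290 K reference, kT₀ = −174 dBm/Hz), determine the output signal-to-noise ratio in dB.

Noise floor: N = −174 + 10 log₁₀(B) + NF
10 log₁₀(1.57×10⁷) = 71.96 dB
N = −174 + 71.96 + 7.62 = −94.42 dBm
SNR = P_sig − N = −51.3 − (−94.42) = 43.12 dB → 43.1 dB

43.1 dB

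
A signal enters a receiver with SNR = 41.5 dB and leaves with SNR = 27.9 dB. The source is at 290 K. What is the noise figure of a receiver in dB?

NF (dB) = SNR_in(dB) − SNR_out(dB) when the source is at T₀
NF = 41.5 − 27.9 = 13.6 dB

13.6 dB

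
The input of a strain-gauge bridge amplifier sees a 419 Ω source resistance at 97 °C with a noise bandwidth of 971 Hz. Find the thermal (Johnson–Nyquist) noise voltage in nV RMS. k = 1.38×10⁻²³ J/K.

91.2 nV

T = 97 °C + 273.15 = 370.15 K
V_n = √(4kTRB)
4kTRB = 4 × 1.38×10⁻²³ × 370.15 × 4.19×10² × 9.71×10² = 8.31×10⁻¹⁵ V²
V_n = √(8.31×10⁻¹⁵) = 9.12×10⁻⁸ V = 91.2 nV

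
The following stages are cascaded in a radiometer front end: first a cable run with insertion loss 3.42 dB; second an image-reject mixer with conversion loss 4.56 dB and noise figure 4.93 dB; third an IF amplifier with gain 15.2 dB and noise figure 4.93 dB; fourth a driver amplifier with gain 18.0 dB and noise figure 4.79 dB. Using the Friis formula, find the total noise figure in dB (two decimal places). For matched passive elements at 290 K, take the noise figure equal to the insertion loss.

13.11 dB

Convert to linear (a loss of L dB is a gain of −L dB): F_i = 10^(NF_i/10), G_i = 10^(G_i,dB/10)
  Stage 1: F_1 = 10^(3.42/10) = 2.198, G_1 = 10^(−3.42/10) = 0.4550
  Stage 2: F_2 = 10^(4.93/10) = 3.112, G_2 = 10^(−4.56/10) = 0.3499
  Stage 3: F_3 = 10^(4.93/10) = 3.112, G_3 = 10^(15.2/10) = 33.11
  Stage 4: F_4 = 10^(4.79/10) = 3.013, G_4 = 10^(18.0/10) = 63.10
Friis cascade:
  F = 2.198 + (3.112 − 1)/0.4550 + (3.112 − 1)/0.1592 + (3.013 − 1)/5.272 = 20.48
NF = 10 log₁₀(20.48) = 13.11 dB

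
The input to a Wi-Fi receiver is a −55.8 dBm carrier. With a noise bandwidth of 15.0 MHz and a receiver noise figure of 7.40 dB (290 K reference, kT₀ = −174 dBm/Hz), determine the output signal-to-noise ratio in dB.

39.0 dB

Noise floor: N = −174 + 10 log₁₀(B) + NF
10 log₁₀(1.50×10⁷) = 71.76 dB
N = −174 + 71.76 + 7.40 = −94.84 dBm
SNR = P_sig − N = −55.8 − (−94.84) = 39.04 dB → 39.0 dB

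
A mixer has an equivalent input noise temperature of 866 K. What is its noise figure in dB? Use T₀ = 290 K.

F = 1 + T_e/T₀ = 1 + 866/290 = 3.98621
NF = 10 log₁₀(3.98621) = 6.01 dB

6.01 dB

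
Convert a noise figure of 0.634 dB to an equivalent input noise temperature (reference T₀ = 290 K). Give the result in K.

F = 10^(0.634/10) = 1.15718
T_e = (F − 1)·T₀ = (1.15718 − 1) × 290 = 45.6 K

45.6 K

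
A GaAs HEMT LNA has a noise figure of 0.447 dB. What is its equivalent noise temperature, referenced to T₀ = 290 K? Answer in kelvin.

F = 10^(0.447/10) = 1.10841
T_e = (F − 1)·T₀ = (1.10841 − 1) × 290 = 31.4 K

31.4 K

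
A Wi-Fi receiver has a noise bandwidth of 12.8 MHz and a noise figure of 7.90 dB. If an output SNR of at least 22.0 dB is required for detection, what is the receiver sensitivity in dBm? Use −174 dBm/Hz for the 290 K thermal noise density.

Sensitivity = −174 + 10 log₁₀(B) + NF + SNR_min
= −174 + 71.07 + 7.90 + 22.0
= −73.03 dBm → −73.0 dBm

−73.0 dBm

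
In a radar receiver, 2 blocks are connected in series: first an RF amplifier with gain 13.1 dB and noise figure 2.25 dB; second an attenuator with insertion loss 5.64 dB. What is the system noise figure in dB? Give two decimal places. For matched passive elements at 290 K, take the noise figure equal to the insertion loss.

Convert to linear (a loss of L dB is a gain of −L dB): F_i = 10^(NF_i/10), G_i = 10^(G_i,dB/10)
  Stage 1: F_1 = 10^(2.25/10) = 1.679, G_1 = 10^(13.1/10) = 20.42
  Stage 2: F_2 = 10^(5.64/10) = 3.664, G_2 = 10^(−5.64/10) = 0.2729
Friis cascade:
  F = 1.679 + (3.664 − 1)/20.42 = 1.809
NF = 10 log₁₀(1.809) = 2.58 dB

2.58 dB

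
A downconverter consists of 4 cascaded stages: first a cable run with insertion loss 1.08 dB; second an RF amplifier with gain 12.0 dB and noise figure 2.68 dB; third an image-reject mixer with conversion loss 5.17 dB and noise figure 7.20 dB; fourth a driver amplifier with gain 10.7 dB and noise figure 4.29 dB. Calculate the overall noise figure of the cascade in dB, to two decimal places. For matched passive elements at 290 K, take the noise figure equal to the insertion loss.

5.01 dB

Convert to linear (a loss of L dB is a gain of −L dB): F_i = 10^(NF_i/10), G_i = 10^(G_i,dB/10)
  Stage 1: F_1 = 10^(1.08/10) = 1.282, G_1 = 10^(−1.08/10) = 0.7798
  Stage 2: F_2 = 10^(2.68/10) = 1.854, G_2 = 10^(12.0/10) = 15.85
  Stage 3: F_3 = 10^(7.20/10) = 5.248, G_3 = 10^(−5.17/10) = 0.3041
  Stage 4: F_4 = 10^(4.29/10) = 2.685, G_4 = 10^(10.7/10) = 11.75
Friis cascade:
  F = 1.282 + (1.854 − 1)/0.7798 + (5.248 − 1)/12.36 + (2.685 − 1)/3.758 = 3.169
NF = 10 log₁₀(3.169) = 5.01 dB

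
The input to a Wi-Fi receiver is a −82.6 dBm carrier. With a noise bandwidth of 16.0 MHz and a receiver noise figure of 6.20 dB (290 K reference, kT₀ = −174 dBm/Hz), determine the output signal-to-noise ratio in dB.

13.2 dB

Noise floor: N = −174 + 10 log₁₀(B) + NF
10 log₁₀(1.60×10⁷) = 72.04 dB
N = −174 + 72.04 + 6.20 = −95.76 dBm
SNR = P_sig − N = −82.6 − (−95.76) = 13.16 dB → 13.2 dB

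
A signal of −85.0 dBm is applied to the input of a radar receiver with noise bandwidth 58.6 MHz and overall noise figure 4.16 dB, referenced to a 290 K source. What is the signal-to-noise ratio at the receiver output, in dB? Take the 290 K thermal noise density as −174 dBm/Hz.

Noise floor: N = −174 + 10 log₁₀(B) + NF
10 log₁₀(5.86×10⁷) = 77.68 dB
N = −174 + 77.68 + 4.16 = −92.16 dBm
SNR = P_sig − N = −85.0 − (−92.16) = 7.16 dB → 7.2 dB

7.2 dB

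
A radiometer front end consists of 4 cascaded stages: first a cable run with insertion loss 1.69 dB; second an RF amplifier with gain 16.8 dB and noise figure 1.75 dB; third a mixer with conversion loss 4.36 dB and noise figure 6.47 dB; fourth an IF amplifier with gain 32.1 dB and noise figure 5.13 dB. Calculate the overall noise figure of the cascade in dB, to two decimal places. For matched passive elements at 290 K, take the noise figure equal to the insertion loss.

3.99 dB

Convert to linear (a loss of L dB is a gain of −L dB): F_i = 10^(NF_i/10), G_i = 10^(G_i,dB/10)
  Stage 1: F_1 = 10^(1.69/10) = 1.476, G_1 = 10^(−1.69/10) = 0.6776
  Stage 2: F_2 = 10^(1.75/10) = 1.496, G_2 = 10^(16.8/10) = 47.86
  Stage 3: F_3 = 10^(6.47/10) = 4.436, G_3 = 10^(−4.36/10) = 0.3664
  Stage 4: F_4 = 10^(5.13/10) = 3.258, G_4 = 10^(32.1/10) = 1622
Friis cascade:
  F = 1.476 + (1.496 − 1)/0.6776 + (4.436 − 1)/32.43 + (3.258 − 1)/11.89 = 2.504
NF = 10 log₁₀(2.504) = 3.99 dB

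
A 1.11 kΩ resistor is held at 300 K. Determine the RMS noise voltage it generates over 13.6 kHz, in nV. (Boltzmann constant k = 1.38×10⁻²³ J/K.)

500 nV

V_n = √(4kTRB)
4kTRB = 4 × 1.38×10⁻²³ × 300 × 1.11×10³ × 1.36×10⁴ = 2.50×10⁻¹³ V²
V_n = √(2.50×10⁻¹³) = 5.00×10⁻⁷ V = 500 nV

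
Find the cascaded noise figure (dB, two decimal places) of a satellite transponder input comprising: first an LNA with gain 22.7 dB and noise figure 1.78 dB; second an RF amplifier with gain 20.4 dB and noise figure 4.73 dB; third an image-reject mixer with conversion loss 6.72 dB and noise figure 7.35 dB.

1.81 dB

Convert to linear (a loss of L dB is a gain of −L dB): F_i = 10^(NF_i/10), G_i = 10^(G_i,dB/10)
  Stage 1: F_1 = 10^(1.78/10) = 1.507, G_1 = 10^(22.7/10) = 186.2
  Stage 2: F_2 = 10^(4.73/10) = 2.972, G_2 = 10^(20.4/10) = 109.6
  Stage 3: F_3 = 10^(7.35/10) = 5.433, G_3 = 10^(−6.72/10) = 0.2128
Friis cascade:
  F = 1.507 + (2.972 − 1)/186.2 + (5.433 − 1)/2.042×10⁴ = 1.517
NF = 10 log₁₀(1.517) = 1.81 dB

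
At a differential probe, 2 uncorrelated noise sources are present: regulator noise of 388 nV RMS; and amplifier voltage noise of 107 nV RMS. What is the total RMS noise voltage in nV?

402 nV

Uncorrelated sources add in power (mean-square): V_tot = √(ΣV_i²)
V_tot = √[(3.88×10⁻⁷)² + (1.07×10⁻⁷)²] = 4.02×10⁻⁷ V = 402 nV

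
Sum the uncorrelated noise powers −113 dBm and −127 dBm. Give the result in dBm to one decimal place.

−112.8 dBm

Convert to linear, add, convert back:
P₁ = 5.01×10⁻¹⁵ W, P₂ = 2.00×10⁻¹⁶ W
P_tot = 5.21×10⁻¹⁵ W → 10 log₁₀(P_tot / 10⁻³) = −112.8 dBm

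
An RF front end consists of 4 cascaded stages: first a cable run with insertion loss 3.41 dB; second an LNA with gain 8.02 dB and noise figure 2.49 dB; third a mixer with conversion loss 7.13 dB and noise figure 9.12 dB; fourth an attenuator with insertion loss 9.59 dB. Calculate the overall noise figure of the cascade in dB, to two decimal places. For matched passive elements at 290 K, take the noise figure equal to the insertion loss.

Convert to linear (a loss of L dB is a gain of −L dB): F_i = 10^(NF_i/10), G_i = 10^(G_i,dB/10)
  Stage 1: F_1 = 10^(3.41/10) = 2.193, G_1 = 10^(−3.41/10) = 0.4560
  Stage 2: F_2 = 10^(2.49/10) = 1.774, G_2 = 10^(8.02/10) = 6.339
  Stage 3: F_3 = 10^(9.12/10) = 8.166, G_3 = 10^(−7.13/10) = 0.1936
  Stage 4: F_4 = 10^(9.59/10) = 9.099, G_4 = 10^(−9.59/10) = 0.1099
Friis cascade:
  F = 2.193 + (1.774 − 1)/0.4560 + (8.166 − 1)/2.891 + (9.099 − 1)/0.5598 = 20.84
NF = 10 log₁₀(20.84) = 13.19 dB

13.19 dB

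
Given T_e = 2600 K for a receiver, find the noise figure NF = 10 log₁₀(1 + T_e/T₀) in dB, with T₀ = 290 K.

9.98 dB

F = 1 + T_e/T₀ = 1 + 2600/290 = 9.96552
NF = 10 log₁₀(9.96552) = 9.98 dB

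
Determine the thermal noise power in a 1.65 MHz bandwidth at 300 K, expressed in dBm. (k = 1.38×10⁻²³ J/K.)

P_n = kTB = 1.38×10⁻²³ × 300 × 1.65×10⁶ = 6.83×10⁻¹⁵ W
In dBm: 10 log₁₀(6.83×10⁻¹⁵ / 10⁻³) = −111.7 dBm

−111.7 dBm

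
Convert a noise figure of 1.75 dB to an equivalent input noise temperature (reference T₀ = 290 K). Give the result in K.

144 K

F = 10^(1.75/10) = 1.49624
T_e = (F − 1)·T₀ = (1.49624 − 1) × 290 = 144 K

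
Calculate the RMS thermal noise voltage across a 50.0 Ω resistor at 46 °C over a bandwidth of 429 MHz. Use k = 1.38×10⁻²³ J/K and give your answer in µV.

T = 46 °C + 273.15 = 319.15 K
V_n = √(4kTRB)
4kTRB = 4 × 1.38×10⁻²³ × 319.15 × 5.00×10¹ × 4.29×10⁸ = 3.78×10⁻¹⁰ V²
V_n = √(3.78×10⁻¹⁰) = 1.94×10⁻⁵ V = 19.4 µV

19.4 µV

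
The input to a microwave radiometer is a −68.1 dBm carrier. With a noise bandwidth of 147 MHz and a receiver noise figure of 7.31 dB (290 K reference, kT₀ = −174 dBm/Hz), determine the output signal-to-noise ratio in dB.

Noise floor: N = −174 + 10 log₁₀(B) + NF
10 log₁₀(1.47×10⁸) = 81.67 dB
N = −174 + 81.67 + 7.31 = −85.02 dBm
SNR = P_sig − N = −68.1 − (−85.02) = 16.92 dB → 16.9 dB

16.9 dB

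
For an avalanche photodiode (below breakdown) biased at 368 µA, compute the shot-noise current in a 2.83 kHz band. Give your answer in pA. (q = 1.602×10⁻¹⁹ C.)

I_n = √(2qI·B)
2qI·B = 2 × 1.602×10⁻¹⁹ × 3.68×10⁻⁴ × 2.83×10³ = 3.34×10⁻¹⁹ A²
I_n = √(3.34×10⁻¹⁹) = 5.78×10⁻¹⁰ A = 578 pA

578 pA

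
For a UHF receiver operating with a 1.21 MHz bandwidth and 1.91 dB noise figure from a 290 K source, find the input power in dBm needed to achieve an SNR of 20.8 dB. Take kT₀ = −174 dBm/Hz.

Sensitivity = −174 + 10 log₁₀(B) + NF + SNR_min
= −174 + 60.83 + 1.91 + 20.8
= −90.46 dBm → −90.5 dBm

−90.5 dBm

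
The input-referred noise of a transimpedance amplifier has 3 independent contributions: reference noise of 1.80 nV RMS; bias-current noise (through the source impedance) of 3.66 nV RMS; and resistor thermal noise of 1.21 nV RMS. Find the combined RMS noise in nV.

Uncorrelated sources add in power (mean-square): V_tot = √(ΣV_i²)
V_tot = √[(1.80×10⁻⁹)² + (3.66×10⁻⁹)² + (1.21×10⁻⁹)²] = 4.25×10⁻⁹ V = 4.25 nV

4.25 nV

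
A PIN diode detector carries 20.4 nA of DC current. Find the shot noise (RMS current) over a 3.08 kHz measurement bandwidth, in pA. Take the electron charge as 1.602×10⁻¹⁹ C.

I_n = √(2qI·B)
2qI·B = 2 × 1.602×10⁻¹⁹ × 2.04×10⁻⁸ × 3.08×10³ = 2.01×10⁻²³ A²
I_n = √(2.01×10⁻²³) = 4.49×10⁻¹² A = 4.49 pA

4.49 pA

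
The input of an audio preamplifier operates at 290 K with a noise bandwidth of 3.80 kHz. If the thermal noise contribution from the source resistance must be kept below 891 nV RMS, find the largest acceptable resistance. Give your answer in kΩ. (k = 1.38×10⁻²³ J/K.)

13.1 kΩ

Johnson–Nyquist: V_n = √(4kTRB) ⇒ R = V_n² / (4kTB)
4kTB = 4 × 1.38×10⁻²³ × 290 × 3.80×10³ = 6.08×10⁻¹⁷
R = (8.91×10⁻⁷)² / 6.08×10⁻¹⁷ = 1.31×10⁴ Ω = 13.1 kΩ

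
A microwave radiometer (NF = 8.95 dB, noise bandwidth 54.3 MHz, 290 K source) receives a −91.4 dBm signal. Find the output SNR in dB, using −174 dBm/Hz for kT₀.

Noise floor: N = −174 + 10 log₁₀(B) + NF
10 log₁₀(5.43×10⁷) = 77.35 dB
N = −174 + 77.35 + 8.95 = −87.70 dBm
SNR = P_sig − N = −91.4 − (−87.70) = −3.70 dB → −3.7 dB

−3.7 dB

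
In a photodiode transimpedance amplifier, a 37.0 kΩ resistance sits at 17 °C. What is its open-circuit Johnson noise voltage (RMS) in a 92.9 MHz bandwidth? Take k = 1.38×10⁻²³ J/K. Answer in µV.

T = 17 °C + 273.15 = 290.15 K
V_n = √(4kTRB)
4kTRB = 4 × 1.38×10⁻²³ × 290.15 × 3.70×10⁴ × 9.29×10⁷ = 5.51×10⁻⁸ V²
V_n = √(5.51×10⁻⁸) = 2.35×10⁻⁴ V = 235 µV

235 µV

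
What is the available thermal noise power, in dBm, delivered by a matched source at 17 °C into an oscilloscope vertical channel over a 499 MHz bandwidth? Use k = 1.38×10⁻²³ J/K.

T = 17 °C + 273.15 = 290.15 K
P_n = kTB = 1.38×10⁻²³ × 290.15 × 4.99×10⁸ = 2.00×10⁻¹² W
In dBm: 10 log₁₀(2.00×10⁻¹² / 10⁻³) = −87.0 dBm

−87.0 dBm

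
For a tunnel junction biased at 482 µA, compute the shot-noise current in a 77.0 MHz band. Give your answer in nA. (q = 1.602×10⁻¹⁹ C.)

I_n = √(2qI·B)
2qI·B = 2 × 1.602×10⁻¹⁹ × 4.82×10⁻⁴ × 7.70×10⁷ = 1.19×10⁻¹⁴ A²
I_n = √(1.19×10⁻¹⁴) = 1.09×10⁻⁷ A = 109 nA

109 nA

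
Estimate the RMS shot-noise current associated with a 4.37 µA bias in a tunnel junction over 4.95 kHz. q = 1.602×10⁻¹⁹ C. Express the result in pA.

I_n = √(2qI·B)
2qI·B = 2 × 1.602×10⁻¹⁹ × 4.37×10⁻⁶ × 4.95×10³ = 6.93×10⁻²¹ A²
I_n = √(6.93×10⁻²¹) = 8.33×10⁻¹¹ A = 83.3 pA

83.3 pA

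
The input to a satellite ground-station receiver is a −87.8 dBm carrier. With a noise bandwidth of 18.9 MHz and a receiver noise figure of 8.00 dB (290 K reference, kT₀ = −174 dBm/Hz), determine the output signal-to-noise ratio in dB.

5.4 dB

Noise floor: N = −174 + 10 log₁₀(B) + NF
10 log₁₀(1.89×10⁷) = 72.76 dB
N = −174 + 72.76 + 8.00 = −93.24 dBm
SNR = P_sig − N = −87.8 − (−93.24) = 5.44 dB → 5.4 dB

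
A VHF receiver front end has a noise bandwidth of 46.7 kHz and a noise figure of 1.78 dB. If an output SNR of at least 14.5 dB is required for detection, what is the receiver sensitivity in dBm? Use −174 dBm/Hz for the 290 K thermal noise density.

Sensitivity = −174 + 10 log₁₀(B) + NF + SNR_min
= −174 + 46.69 + 1.78 + 14.5
= −111.03 dBm → −111.0 dBm

−111.0 dBm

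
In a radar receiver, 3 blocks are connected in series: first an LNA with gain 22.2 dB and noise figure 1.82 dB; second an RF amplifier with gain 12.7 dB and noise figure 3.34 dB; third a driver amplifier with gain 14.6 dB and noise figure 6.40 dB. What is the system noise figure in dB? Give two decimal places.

Convert to linear (a loss of L dB is a gain of −L dB): F_i = 10^(NF_i/10), G_i = 10^(G_i,dB/10)
  Stage 1: F_1 = 10^(1.82/10) = 1.521, G_1 = 10^(22.2/10) = 166.0
  Stage 2: F_2 = 10^(3.34/10) = 2.158, G_2 = 10^(12.7/10) = 18.62
  Stage 3: F_3 = 10^(6.40/10) = 4.365, G_3 = 10^(14.6/10) = 28.84
Friis cascade:
  F = 1.521 + (2.158 − 1)/166.0 + (4.365 − 1)/3090 = 1.529
NF = 10 log₁₀(1.529) = 1.84 dB

1.84 dB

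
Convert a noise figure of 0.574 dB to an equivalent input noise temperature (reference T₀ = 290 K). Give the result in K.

F = 10^(0.574/10) = 1.1413
T_e = (F − 1)·T₀ = (1.1413 − 1) × 290 = 41.0 K

41.0 K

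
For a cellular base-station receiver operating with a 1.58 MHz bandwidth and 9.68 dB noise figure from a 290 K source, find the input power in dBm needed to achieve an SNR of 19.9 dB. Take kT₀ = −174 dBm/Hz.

Sensitivity = −174 + 10 log₁₀(B) + NF + SNR_min
= −174 + 61.99 + 9.68 + 19.9
= −82.43 dBm → −82.4 dBm

−82.4 dBm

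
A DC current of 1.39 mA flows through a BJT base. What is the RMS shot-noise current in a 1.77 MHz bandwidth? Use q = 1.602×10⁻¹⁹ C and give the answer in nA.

I_n = √(2qI·B)
2qI·B = 2 × 1.602×10⁻¹⁹ × 1.39×10⁻³ × 1.77×10⁶ = 7.88×10⁻¹⁶ A²
I_n = √(7.88×10⁻¹⁶) = 2.81×10⁻⁸ A = 28.1 nA

28.1 nA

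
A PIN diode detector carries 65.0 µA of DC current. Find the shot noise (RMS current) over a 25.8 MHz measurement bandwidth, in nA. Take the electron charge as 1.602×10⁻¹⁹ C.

I_n = √(2qI·B)
2qI·B = 2 × 1.602×10⁻¹⁹ × 6.50×10⁻⁵ × 2.58×10⁷ = 5.37×10⁻¹⁶ A²
I_n = √(5.37×10⁻¹⁶) = 2.32×10⁻⁸ A = 23.2 nA

23.2 nA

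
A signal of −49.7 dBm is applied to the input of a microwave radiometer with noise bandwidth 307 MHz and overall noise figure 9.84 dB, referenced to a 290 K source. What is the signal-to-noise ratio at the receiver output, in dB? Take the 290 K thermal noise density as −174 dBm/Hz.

29.6 dB

Noise floor: N = −174 + 10 log₁₀(B) + NF
10 log₁₀(3.07×10⁸) = 84.87 dB
N = −174 + 84.87 + 9.84 = −79.29 dBm
SNR = P_sig − N = −49.7 − (−79.29) = 29.59 dB → 29.6 dB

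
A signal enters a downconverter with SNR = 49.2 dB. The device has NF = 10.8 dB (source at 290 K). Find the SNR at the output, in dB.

By definition F = SNR_in/SNR_out, so in dB: SNR_out = SNR_in − NF
SNR_out = 49.2 − 10.8 = 38.4 dB

38.4 dB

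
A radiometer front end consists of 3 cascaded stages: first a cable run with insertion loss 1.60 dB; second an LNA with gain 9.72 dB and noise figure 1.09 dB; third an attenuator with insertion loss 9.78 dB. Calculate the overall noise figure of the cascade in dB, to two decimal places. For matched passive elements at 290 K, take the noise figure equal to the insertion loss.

5.01 dB

Convert to linear (a loss of L dB is a gain of −L dB): F_i = 10^(NF_i/10), G_i = 10^(G_i,dB/10)
  Stage 1: F_1 = 10^(1.60/10) = 1.445, G_1 = 10^(−1.60/10) = 0.6918
  Stage 2: F_2 = 10^(1.09/10) = 1.285, G_2 = 10^(9.72/10) = 9.376
  Stage 3: F_3 = 10^(9.78/10) = 9.506, G_3 = 10^(−9.78/10) = 0.1052
Friis cascade:
  F = 1.445 + (1.285 − 1)/0.6918 + (9.506 − 1)/6.486 = 3.169
NF = 10 log₁₀(3.169) = 5.01 dB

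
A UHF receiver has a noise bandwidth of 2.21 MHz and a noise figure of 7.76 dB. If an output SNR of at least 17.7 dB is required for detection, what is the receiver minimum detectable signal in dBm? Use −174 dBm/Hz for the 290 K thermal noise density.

Sensitivity = −174 + 10 log₁₀(B) + NF + SNR_min
= −174 + 63.44 + 7.76 + 17.7
= −85.10 dBm → −85.1 dBm

−85.1 dBm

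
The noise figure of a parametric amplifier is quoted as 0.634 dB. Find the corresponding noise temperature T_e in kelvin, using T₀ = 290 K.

45.6 K

F = 10^(0.634/10) = 1.15718
T_e = (F − 1)·T₀ = (1.15718 − 1) × 290 = 45.6 K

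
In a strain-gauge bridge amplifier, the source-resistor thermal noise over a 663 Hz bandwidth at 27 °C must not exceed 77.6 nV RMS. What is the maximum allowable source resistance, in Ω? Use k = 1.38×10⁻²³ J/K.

548 Ω

T = 27 °C + 273.15 = 300.15 K
Johnson–Nyquist: V_n = √(4kTRB) ⇒ R = V_n² / (4kTB)
4kTB = 4 × 1.38×10⁻²³ × 300.15 × 6.63×10² = 1.10×10⁻¹⁷
R = (7.76×10⁻⁸)² / 1.10×10⁻¹⁷ = 5.48×10² Ω = 548 Ω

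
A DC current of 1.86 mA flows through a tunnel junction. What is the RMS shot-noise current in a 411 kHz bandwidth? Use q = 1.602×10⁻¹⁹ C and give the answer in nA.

I_n = √(2qI·B)
2qI·B = 2 × 1.602×10⁻¹⁹ × 1.86×10⁻³ × 4.11×10⁵ = 2.45×10⁻¹⁶ A²
I_n = √(2.45×10⁻¹⁶) = 1.57×10⁻⁸ A = 15.7 nA

15.7 nA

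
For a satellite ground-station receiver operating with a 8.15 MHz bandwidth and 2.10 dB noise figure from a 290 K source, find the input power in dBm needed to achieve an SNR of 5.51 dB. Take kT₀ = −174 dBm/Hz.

Sensitivity = −174 + 10 log₁₀(B) + NF + SNR_min
= −174 + 69.11 + 2.10 + 5.51
= −97.28 dBm → −97.3 dBm

−97.3 dBm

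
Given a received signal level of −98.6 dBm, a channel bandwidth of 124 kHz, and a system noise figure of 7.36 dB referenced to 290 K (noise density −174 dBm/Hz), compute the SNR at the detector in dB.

17.1 dB

Noise floor: N = −174 + 10 log₁₀(B) + NF
10 log₁₀(1.24×10⁵) = 50.93 dB
N = −174 + 50.93 + 7.36 = −115.71 dBm
SNR = P_sig − N = −98.6 − (−115.71) = 17.11 dB → 17.1 dB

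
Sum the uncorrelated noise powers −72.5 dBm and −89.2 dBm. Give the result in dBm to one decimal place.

Convert to linear, add, convert back:
P₁ = 5.62×10⁻¹¹ W, P₂ = 1.20×10⁻¹² W
P_tot = 5.74×10⁻¹¹ W → 10 log₁₀(P_tot / 10⁻³) = −72.4 dBm

−72.4 dBm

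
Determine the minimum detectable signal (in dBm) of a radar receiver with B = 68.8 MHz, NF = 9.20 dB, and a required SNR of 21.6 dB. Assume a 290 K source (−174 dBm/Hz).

−64.8 dBm

Sensitivity = −174 + 10 log₁₀(B) + NF + SNR_min
= −174 + 78.38 + 9.20 + 21.6
= −64.82 dBm → −64.8 dBm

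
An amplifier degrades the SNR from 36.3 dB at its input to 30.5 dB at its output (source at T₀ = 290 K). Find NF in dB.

5.8 dB

NF (dB) = SNR_in(dB) − SNR_out(dB) when the source is at T₀
NF = 36.3 − 30.5 = 5.8 dB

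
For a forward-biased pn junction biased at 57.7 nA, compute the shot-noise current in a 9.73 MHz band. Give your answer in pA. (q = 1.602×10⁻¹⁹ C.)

I_n = √(2qI·B)
2qI·B = 2 × 1.602×10⁻¹⁹ × 5.77×10⁻⁸ × 9.73×10⁶ = 1.80×10⁻¹⁹ A²
I_n = √(1.80×10⁻¹⁹) = 4.24×10⁻¹⁰ A = 424 pA

424 pA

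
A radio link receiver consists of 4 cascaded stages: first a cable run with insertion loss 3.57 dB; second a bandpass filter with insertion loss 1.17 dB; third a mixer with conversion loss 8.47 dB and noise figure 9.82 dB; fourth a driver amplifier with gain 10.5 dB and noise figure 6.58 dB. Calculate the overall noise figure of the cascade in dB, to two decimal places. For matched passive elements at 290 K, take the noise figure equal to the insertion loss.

20.12 dB

Convert to linear (a loss of L dB is a gain of −L dB): F_i = 10^(NF_i/10), G_i = 10^(G_i,dB/10)
  Stage 1: F_1 = 10^(3.57/10) = 2.275, G_1 = 10^(−3.57/10) = 0.4395
  Stage 2: F_2 = 10^(1.17/10) = 1.309, G_2 = 10^(−1.17/10) = 0.7638
  Stage 3: F_3 = 10^(9.82/10) = 9.594, G_3 = 10^(−8.47/10) = 0.1422
  Stage 4: F_4 = 10^(6.58/10) = 4.550, G_4 = 10^(10.5/10) = 11.22
Friis cascade:
  F = 2.275 + (1.309 − 1)/0.4395 + (9.594 − 1)/0.3357 + (4.550 − 1)/0.04775 = 102.9
NF = 10 log₁₀(102.9) = 20.12 dB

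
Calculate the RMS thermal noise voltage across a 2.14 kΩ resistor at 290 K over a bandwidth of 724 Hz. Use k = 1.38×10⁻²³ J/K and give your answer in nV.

157 nV

V_n = √(4kTRB)
4kTRB = 4 × 1.38×10⁻²³ × 290 × 2.14×10³ × 7.24×10² = 2.48×10⁻¹⁴ V²
V_n = √(2.48×10⁻¹⁴) = 1.57×10⁻⁷ V = 157 nV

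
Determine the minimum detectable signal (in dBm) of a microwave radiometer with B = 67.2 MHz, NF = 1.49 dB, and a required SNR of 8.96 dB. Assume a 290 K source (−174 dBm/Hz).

−85.3 dBm

Sensitivity = −174 + 10 log₁₀(B) + NF + SNR_min
= −174 + 78.27 + 1.49 + 8.96
= −85.28 dBm → −85.3 dBm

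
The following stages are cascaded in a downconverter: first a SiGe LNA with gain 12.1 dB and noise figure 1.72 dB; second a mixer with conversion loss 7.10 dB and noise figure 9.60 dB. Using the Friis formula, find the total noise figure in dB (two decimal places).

2.98 dB

Convert to linear (a loss of L dB is a gain of −L dB): F_i = 10^(NF_i/10), G_i = 10^(G_i,dB/10)
  Stage 1: F_1 = 10^(1.72/10) = 1.486, G_1 = 10^(12.1/10) = 16.22
  Stage 2: F_2 = 10^(9.60/10) = 9.120, G_2 = 10^(−7.10/10) = 0.1950
Friis cascade:
  F = 1.486 + (9.120 − 1)/16.22 = 1.987
NF = 10 log₁₀(1.987) = 2.98 dB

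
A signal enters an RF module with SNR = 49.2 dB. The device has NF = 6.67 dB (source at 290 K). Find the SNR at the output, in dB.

42.53 dB

By definition F = SNR_in/SNR_out, so in dB: SNR_out = SNR_in − NF
SNR_out = 49.2 − 6.67 = 42.53 dB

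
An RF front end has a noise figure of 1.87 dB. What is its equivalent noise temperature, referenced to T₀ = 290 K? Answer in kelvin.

156 K

F = 10^(1.87/10) = 1.53815
T_e = (F − 1)·T₀ = (1.53815 − 1) × 290 = 156 K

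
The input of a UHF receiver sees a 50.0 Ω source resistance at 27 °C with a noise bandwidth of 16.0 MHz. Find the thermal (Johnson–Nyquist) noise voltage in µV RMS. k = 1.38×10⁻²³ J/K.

3.64 µV

T = 27 °C + 273.15 = 300.15 K
V_n = √(4kTRB)
4kTRB = 4 × 1.38×10⁻²³ × 300.15 × 5.00×10¹ × 1.60×10⁷ = 1.33×10⁻¹¹ V²
V_n = √(1.33×10⁻¹¹) = 3.64×10⁻⁶ V = 3.64 µV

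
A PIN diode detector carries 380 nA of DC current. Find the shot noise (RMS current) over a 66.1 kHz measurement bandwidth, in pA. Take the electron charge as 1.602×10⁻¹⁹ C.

89.7 pA

I_n = √(2qI·B)
2qI·B = 2 × 1.602×10⁻¹⁹ × 3.80×10⁻⁷ × 6.61×10⁴ = 8.05×10⁻²¹ A²
I_n = √(8.05×10⁻²¹) = 8.97×10⁻¹¹ A = 89.7 pA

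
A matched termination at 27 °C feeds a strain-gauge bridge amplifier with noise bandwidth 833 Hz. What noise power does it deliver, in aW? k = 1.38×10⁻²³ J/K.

T = 27 °C + 273.15 = 300.15 K
P_n = kTB = 1.38×10⁻²³ × 300.15 × 8.33×10² = 3.45×10⁻¹⁸ W = 3.45 aW

3.45 aW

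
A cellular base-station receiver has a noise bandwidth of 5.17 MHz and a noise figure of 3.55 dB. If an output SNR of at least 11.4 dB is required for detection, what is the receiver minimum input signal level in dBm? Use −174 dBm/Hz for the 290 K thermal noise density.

Sensitivity = −174 + 10 log₁₀(B) + NF + SNR_min
= −174 + 67.13 + 3.55 + 11.4
= −91.92 dBm → −91.9 dBm

−91.9 dBm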